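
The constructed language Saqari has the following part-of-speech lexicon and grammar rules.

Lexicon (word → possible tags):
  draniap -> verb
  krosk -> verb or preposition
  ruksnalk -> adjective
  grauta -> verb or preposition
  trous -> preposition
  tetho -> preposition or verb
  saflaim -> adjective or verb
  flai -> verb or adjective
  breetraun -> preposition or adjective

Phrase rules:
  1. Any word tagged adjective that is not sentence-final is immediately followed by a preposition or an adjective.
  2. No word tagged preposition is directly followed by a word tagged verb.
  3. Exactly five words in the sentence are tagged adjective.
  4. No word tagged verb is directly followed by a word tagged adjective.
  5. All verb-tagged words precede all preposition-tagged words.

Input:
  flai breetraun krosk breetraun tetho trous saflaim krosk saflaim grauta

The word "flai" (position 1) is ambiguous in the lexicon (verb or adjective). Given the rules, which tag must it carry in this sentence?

adjective

Candidates per position — 1:flai {verb,adjective}; 2:breetraun {preposition,adjective}; 3:krosk {verb,preposition}; 4:breetraun {preposition,adjective}; 5:tetho {preposition,verb}; 6:trous {preposition}; 7:saflaim {adjective,verb}; 8:krosk {verb,preposition}; 9:saflaim {adjective,verb}; 10:grauta {verb,preposition}.
If word 1 were verb, no tagging could satisfy rule 3; so word 1 is adjective.
If word 2 were preposition, no tagging could satisfy rule 3; so word 2 is adjective.
If word 3 were verb, no tagging could satisfy rule 1; so word 3 is preposition.
If word 4 were preposition, no tagging could satisfy rule 3; so word 4 is adjective.
If word 5 were verb, no tagging could satisfy rule 1; so word 5 is preposition.
If word 7 were verb, no tagging could satisfy rule 2; so word 7 is adjective.
If word 8 were verb, no tagging could satisfy rule 1; so word 8 is preposition.
If word 9 were verb, no tagging could satisfy rule 2; so word 9 is adjective.
If word 10 were verb, no tagging could satisfy rule 1; so word 10 is preposition.
So the tagging must be: adjective adjective preposition adjective preposition preposition adjective preposition adjective preposition.
Check: rule 1 satisfied; rule 2 satisfied; rule 3 satisfied; rule 4 satisfied; rule 5 satisfied.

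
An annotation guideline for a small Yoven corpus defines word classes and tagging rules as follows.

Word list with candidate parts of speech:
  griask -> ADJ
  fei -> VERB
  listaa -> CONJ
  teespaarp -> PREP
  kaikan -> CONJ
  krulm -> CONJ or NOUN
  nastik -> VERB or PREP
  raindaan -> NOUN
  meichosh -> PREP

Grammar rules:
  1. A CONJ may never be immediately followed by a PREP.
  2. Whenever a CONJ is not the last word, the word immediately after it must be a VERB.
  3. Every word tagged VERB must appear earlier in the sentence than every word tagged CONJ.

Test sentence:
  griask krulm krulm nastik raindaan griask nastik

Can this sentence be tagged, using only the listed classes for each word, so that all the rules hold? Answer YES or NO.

YES

Candidates per position — 1:griask {ADJ}; 2:krulm {CONJ,NOUN}; 3:krulm {CONJ,NOUN}; 4:nastik {VERB,PREP}; 5:raindaan {NOUN}; 6:griask {ADJ}; 7:nastik {VERB,PREP}.
One satisfying assignment: ADJ NOUN NOUN VERB NOUN ADJ PREP.
Checking: rule 1 ✓; rule 2 ✓; rule 3 ✓.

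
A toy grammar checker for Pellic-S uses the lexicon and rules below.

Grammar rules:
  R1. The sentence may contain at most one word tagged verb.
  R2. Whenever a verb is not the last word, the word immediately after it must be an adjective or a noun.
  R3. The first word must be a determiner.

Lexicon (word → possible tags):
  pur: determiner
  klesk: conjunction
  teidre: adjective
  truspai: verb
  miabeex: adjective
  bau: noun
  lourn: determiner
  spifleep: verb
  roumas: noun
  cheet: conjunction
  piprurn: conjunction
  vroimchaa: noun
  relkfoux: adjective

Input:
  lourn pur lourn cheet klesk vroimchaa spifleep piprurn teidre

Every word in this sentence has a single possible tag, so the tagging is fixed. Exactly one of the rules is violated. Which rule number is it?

Fixed tagging: determiner determiner determiner conjunction conjunction noun verb conjunction adjective.
Checking each rule: R1 holds, R2 violated, R3 holds.
Only rule 2 fails.

2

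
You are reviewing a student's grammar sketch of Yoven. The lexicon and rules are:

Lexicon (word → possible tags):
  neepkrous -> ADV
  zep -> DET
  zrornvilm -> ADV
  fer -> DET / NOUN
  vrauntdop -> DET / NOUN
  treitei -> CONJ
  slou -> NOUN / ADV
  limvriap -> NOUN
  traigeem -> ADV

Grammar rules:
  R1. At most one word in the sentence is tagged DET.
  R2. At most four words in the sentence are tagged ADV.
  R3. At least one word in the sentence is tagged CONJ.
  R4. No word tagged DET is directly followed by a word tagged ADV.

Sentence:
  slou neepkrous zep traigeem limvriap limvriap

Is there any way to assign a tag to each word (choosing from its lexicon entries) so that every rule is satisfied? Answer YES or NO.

Candidates per position — 1:slou {NOUN,ADV}; 2:neepkrous {ADV}; 3:zep {DET}; 4:traigeem {ADV}; 5:limvriap {NOUN}; 6:limvriap {NOUN}.
Rule 3 cannot be satisfied by any choice of tags from the lexicon.
So there is no consistent tagging.

NO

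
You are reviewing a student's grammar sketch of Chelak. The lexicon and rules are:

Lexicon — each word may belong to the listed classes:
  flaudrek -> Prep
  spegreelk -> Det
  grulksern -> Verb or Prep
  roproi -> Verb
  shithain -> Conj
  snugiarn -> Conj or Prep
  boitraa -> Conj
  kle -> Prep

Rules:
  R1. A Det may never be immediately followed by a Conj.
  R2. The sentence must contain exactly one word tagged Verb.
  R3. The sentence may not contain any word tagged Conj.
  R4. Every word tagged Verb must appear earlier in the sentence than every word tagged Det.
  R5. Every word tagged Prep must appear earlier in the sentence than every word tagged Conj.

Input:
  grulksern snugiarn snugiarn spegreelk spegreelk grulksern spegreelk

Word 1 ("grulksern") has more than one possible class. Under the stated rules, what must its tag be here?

Verb

Candidates per position — 1:grulksern {Verb,Prep}; 2:snugiarn {Conj,Prep}; 3:snugiarn {Conj,Prep}; 4:spegreelk {Det}; 5:spegreelk {Det}; 6:grulksern {Verb,Prep}; 7:spegreelk {Det}.
If word 2 were Conj, no tagging could satisfy rule 3; so word 2 is Prep.
If word 3 were Conj, no tagging could satisfy rule 3; so word 3 is Prep.
If word 6 were Verb, no tagging could satisfy rule 4; so word 6 is Prep.
If word 1 were Prep, no tagging could satisfy rule 2; so word 1 is Verb.
The unique satisfying tagging is: Verb Prep Prep Det Det Prep Det.
Checking: rule 1 ok; rule 2 ok; rule 3 ok; rule 4 ok; rule 5 ok.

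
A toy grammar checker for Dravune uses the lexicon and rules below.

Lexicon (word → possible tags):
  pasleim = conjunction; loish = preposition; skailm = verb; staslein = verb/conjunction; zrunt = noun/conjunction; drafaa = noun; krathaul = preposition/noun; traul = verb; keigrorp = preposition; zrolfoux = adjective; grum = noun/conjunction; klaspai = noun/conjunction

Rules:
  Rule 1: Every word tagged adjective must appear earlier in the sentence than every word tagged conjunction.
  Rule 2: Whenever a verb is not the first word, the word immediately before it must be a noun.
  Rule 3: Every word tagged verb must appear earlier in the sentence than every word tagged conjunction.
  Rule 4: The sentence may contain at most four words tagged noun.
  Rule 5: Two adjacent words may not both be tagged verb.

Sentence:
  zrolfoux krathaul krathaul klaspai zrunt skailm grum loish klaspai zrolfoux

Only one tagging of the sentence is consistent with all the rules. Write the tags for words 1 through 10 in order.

Candidates per position — 1:zrolfoux {adjective}; 2:krathaul {preposition,noun}; 3:krathaul {preposition,noun}; 4:klaspai {noun,conjunction}; 5:zrunt {noun,conjunction}; 6:skailm {verb}; 7:grum {noun,conjunction}; 8:loish {preposition}; 9:klaspai {noun,conjunction}; 10:zrolfoux {adjective}.
If word 4 were conjunction, no tagging could satisfy rule 1; so word 4 is noun.
If word 5 were conjunction, no tagging could satisfy rule 1; so word 5 is noun.
If word 7 were conjunction, no tagging could satisfy rule 1; so word 7 is noun.
If word 9 were conjunction, no tagging could satisfy rule 1; so word 9 is noun.
If word 2 were noun, no tagging could satisfy rule 4; so word 2 is preposition.
If word 3 were noun, no tagging could satisfy rule 4; so word 3 is preposition.
So the tagging must be: adjective preposition preposition noun noun verb noun preposition noun adjective.
Checking: rule 1 holds; rule 2 holds; rule 3 holds; rule 4 holds; rule 5 holds.

adjective preposition preposition noun noun verb noun preposition noun adjective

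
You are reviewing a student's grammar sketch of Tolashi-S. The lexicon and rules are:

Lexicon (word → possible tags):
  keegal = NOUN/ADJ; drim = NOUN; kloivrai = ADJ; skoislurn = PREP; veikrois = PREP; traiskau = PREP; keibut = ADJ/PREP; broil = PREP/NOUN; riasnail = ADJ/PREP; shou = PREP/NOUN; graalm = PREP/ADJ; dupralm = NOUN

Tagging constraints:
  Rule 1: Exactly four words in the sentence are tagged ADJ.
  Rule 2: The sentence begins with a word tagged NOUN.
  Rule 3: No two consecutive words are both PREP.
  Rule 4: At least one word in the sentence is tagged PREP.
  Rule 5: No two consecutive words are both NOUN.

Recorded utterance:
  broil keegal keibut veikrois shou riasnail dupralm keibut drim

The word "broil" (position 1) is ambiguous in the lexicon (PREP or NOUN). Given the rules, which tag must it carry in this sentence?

Candidates per position — 1:broil {PREP,NOUN}; 2:keegal {NOUN,ADJ}; 3:keibut {ADJ,PREP}; 4:veikrois {PREP}; 5:shou {PREP,NOUN}; 6:riasnail {ADJ,PREP}; 7:dupralm {NOUN}; 8:keibut {ADJ,PREP}; 9:drim {NOUN}.
At position 1, choosing PREP makes rule 2 impossible to satisfy; hence NOUN.
At position 2, choosing NOUN makes rule 1 impossible to satisfy; hence ADJ.
At position 3, choosing PREP makes rule 1 impossible to satisfy; hence ADJ.
At position 5, choosing PREP makes rule 3 impossible to satisfy; hence NOUN.
At position 6, choosing PREP makes rule 1 impossible to satisfy; hence ADJ.
At position 8, choosing PREP makes rule 1 impossible to satisfy; hence ADJ.
The only consistent sequence is: NOUN ADJ ADJ PREP NOUN ADJ NOUN ADJ NOUN.
Verifying each rule — rule 1 satisfied; rule 2 satisfied; rule 3 satisfied; rule 4 satisfied; rule 5 satisfied.

NOUN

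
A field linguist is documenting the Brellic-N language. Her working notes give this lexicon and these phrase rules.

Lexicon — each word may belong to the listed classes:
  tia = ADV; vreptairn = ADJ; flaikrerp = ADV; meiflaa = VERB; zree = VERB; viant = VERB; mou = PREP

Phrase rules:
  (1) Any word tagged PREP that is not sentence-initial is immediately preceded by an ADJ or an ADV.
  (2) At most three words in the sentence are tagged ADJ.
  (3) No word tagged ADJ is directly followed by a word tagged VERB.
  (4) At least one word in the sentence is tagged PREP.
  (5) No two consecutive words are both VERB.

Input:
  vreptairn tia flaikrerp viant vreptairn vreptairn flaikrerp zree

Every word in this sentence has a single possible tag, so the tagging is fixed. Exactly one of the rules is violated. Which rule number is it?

Fixed tagging: ADJ ADV ADV VERB ADJ ADJ ADV VERB.
Checking each rule: R1 ok, R2 ok, R3 ok, R4 fails, R5 ok.
Only rule 4 fails.

4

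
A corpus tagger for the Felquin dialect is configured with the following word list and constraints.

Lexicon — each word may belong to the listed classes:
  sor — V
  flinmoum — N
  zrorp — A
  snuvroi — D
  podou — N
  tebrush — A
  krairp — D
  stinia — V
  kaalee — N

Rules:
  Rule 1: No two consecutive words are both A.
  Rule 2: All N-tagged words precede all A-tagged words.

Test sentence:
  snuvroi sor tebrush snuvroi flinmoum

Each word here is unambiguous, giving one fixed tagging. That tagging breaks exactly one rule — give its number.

Fixed tagging: D V A D N.
Applying the rules: R1 pass, R2 fail.
Only rule 2 fails.

2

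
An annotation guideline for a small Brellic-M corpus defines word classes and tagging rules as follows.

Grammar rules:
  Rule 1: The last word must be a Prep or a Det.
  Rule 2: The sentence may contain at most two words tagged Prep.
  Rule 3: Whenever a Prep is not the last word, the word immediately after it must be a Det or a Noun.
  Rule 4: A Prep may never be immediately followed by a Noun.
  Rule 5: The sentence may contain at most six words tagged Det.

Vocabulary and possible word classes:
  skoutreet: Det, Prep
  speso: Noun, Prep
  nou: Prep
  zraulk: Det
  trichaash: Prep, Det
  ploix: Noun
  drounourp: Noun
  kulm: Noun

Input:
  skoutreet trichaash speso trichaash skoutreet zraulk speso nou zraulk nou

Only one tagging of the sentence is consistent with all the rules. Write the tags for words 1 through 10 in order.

Candidates per position — 1:skoutreet {Det,Prep}; 2:trichaash {Prep,Det}; 3:speso {Noun,Prep}; 4:trichaash {Prep,Det}; 5:skoutreet {Det,Prep}; 6:zraulk {Det}; 7:speso {Noun,Prep}; 8:nou {Prep}; 9:zraulk {Det}; 10:nou {Prep}.
Word 1 cannot be Prep — rule 2 would then fail for every completion. It is Det.
Word 2 cannot be Prep — rule 2 would then fail for every completion. It is Det.
Word 3 cannot be Prep — rule 2 would then fail for every completion. It is Noun.
Word 4 cannot be Prep — rule 2 would then fail for every completion. It is Det.
Word 5 cannot be Prep — rule 2 would then fail for every completion. It is Det.
Word 7 cannot be Prep — rule 2 would then fail for every completion. It is Noun.
The only consistent sequence is: Det Det Noun Det Det Det Noun Prep Det Prep.
Verifying each rule — rule 1 satisfied; rule 2 satisfied; rule 3 satisfied; rule 4 satisfied; rule 5 satisfied.

Det Det Noun Det Det Det Noun Prep Det Prep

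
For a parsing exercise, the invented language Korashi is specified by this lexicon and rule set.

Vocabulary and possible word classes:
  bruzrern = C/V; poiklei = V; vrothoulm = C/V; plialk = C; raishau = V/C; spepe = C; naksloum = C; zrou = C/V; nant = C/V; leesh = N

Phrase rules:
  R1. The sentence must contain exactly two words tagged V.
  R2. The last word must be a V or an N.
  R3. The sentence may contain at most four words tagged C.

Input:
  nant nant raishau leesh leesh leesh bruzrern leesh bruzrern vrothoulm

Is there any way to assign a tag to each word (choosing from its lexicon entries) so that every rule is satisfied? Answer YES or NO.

Candidates per position — 1:nant {C,V}; 2:nant {C,V}; 3:raishau {V,C}; 4:leesh {N}; 5:leesh {N}; 6:leesh {N}; 7:bruzrern {C,V}; 8:leesh {N}; 9:bruzrern {C,V}; 10:vrothoulm {C,V}.
One satisfying assignment: C C C N N N V N C V.
Verifying each rule — rule 1 ok; rule 2 ok; rule 3 ok.

YES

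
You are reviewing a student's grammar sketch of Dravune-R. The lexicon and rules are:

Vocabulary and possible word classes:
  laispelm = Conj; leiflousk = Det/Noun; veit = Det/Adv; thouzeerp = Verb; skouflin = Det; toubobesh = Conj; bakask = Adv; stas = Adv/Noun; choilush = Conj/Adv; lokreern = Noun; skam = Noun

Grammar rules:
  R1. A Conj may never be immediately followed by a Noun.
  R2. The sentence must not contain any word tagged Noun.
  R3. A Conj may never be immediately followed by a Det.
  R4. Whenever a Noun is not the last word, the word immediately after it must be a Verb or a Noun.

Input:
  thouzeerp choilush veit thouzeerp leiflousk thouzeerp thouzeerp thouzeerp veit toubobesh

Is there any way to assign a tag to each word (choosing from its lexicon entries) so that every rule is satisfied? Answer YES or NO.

YES

Candidates per position — 1:thouzeerp {Verb}; 2:choilush {Conj,Adv}; 3:veit {Det,Adv}; 4:thouzeerp {Verb}; 5:leiflousk {Det,Noun}; 6:thouzeerp {Verb}; 7:thouzeerp {Verb}; 8:thouzeerp {Verb}; 9:veit {Det,Adv}; 10:toubobesh {Conj}.
One satisfying assignment: Verb Adv Adv Verb Det Verb Verb Verb Det Conj.
Rule-by-rule: rule 1 ✓; rule 2 ✓; rule 3 ✓; rule 4 ✓.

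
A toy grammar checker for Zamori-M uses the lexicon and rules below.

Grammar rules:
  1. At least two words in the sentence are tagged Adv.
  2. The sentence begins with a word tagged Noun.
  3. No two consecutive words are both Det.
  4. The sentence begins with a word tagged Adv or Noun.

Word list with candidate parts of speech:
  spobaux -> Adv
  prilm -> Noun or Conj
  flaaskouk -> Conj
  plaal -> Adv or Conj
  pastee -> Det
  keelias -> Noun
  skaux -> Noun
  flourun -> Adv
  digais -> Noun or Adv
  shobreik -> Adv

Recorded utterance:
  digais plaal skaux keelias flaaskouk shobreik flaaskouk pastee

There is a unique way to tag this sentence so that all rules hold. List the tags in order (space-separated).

Candidates per position — 1:digais {Noun,Adv}; 2:plaal {Adv,Conj}; 3:skaux {Noun}; 4:keelias {Noun}; 5:flaaskouk {Conj}; 6:shobreik {Adv}; 7:flaaskouk {Conj}; 8:pastee {Det}.
At position 1, choosing Adv makes rule 2 impossible to satisfy; hence Noun.
At position 2, choosing Conj makes rule 1 impossible to satisfy; hence Adv.
The unique satisfying tagging is: Noun Adv Noun Noun Conj Adv Conj Det.
Check: rule 1 ok; rule 2 ok; rule 3 ok; rule 4 ok.

Noun Adv Noun Noun Conj Adv Conj Det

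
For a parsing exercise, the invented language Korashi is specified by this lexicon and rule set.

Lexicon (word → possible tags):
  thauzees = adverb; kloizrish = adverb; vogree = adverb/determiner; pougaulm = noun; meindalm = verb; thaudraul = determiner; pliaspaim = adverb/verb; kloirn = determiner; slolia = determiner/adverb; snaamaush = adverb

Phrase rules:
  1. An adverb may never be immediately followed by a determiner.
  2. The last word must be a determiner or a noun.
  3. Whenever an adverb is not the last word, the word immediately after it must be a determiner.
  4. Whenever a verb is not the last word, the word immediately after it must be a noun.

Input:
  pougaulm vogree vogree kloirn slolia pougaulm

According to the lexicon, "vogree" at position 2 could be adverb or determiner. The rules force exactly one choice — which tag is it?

Candidates per position — 1:pougaulm {noun}; 2:vogree {adverb,determiner}; 3:vogree {adverb,determiner}; 4:kloirn {determiner}; 5:slolia {determiner,adverb}; 6:pougaulm {noun}.
At position 2, choosing adverb makes rule 1 impossible to satisfy; hence determiner.
At position 3, choosing adverb makes rule 1 impossible to satisfy; hence determiner.
At position 5, choosing adverb makes rule 3 impossible to satisfy; hence determiner.
The unique satisfying tagging is: noun determiner determiner determiner determiner noun.
Checking: rule 1 ok; rule 2 ok; rule 3 ok; rule 4 ok.

determiner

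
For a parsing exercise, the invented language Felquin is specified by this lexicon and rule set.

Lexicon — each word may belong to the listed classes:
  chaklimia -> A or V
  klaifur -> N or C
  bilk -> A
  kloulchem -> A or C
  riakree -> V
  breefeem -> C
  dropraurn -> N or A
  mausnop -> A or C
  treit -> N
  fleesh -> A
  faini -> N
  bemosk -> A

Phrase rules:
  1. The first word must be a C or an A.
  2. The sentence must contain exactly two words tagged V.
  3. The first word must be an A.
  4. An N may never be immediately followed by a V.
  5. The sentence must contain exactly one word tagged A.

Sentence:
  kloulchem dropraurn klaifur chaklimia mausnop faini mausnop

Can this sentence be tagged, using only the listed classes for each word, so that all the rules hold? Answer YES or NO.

NO

Candidates per position — 1:kloulchem {A,C}; 2:dropraurn {N,A}; 3:klaifur {N,C}; 4:chaklimia {A,V}; 5:mausnop {A,C}; 6:faini {N}; 7:mausnop {A,C}.
Rule 2 cannot be satisfied by any choice of tags from the lexicon.
So there is no consistent tagging.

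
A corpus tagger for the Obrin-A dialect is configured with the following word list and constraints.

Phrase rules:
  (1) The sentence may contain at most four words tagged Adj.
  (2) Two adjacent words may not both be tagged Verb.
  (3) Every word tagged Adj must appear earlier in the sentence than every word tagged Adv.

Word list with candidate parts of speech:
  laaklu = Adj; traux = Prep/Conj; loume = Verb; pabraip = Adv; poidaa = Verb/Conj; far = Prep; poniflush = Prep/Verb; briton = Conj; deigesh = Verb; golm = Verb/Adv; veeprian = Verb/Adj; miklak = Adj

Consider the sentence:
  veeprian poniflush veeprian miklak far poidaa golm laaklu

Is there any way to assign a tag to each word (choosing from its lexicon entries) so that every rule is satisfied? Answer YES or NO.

YES

Candidates per position — 1:veeprian {Verb,Adj}; 2:poniflush {Prep,Verb}; 3:veeprian {Verb,Adj}; 4:miklak {Adj}; 5:far {Prep}; 6:poidaa {Verb,Conj}; 7:golm {Verb,Adv}; 8:laaklu {Adj}.
One satisfying assignment: Adj Verb Adj Adj Prep Conj Verb Adj.
Check: rule 1 ✓; rule 2 ✓; rule 3 ✓.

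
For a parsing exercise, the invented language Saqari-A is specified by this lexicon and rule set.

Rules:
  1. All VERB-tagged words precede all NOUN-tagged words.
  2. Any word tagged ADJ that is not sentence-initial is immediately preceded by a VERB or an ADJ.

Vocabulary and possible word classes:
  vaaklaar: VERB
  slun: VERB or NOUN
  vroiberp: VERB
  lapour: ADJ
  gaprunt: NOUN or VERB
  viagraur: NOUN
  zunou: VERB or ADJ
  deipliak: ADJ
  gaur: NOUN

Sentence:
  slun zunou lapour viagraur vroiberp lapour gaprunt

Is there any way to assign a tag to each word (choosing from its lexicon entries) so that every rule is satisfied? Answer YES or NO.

Candidates per position — 1:slun {VERB,NOUN}; 2:zunou {VERB,ADJ}; 3:lapour {ADJ}; 4:viagraur {NOUN}; 5:vroiberp {VERB}; 6:lapour {ADJ}; 7:gaprunt {NOUN,VERB}.
Rule 1 cannot be satisfied by any choice of tags from the lexicon.
So there is no consistent tagging.

NO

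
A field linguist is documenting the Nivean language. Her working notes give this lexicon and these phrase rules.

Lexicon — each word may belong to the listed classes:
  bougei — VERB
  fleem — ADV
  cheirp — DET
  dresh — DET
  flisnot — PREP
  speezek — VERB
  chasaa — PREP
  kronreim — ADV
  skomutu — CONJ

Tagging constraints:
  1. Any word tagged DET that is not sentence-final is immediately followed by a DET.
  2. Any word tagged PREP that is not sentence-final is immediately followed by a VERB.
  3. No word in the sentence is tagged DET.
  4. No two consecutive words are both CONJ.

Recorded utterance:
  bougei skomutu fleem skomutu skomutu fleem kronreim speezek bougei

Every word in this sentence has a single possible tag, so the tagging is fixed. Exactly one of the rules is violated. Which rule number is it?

Fixed tagging: VERB CONJ ADV CONJ CONJ ADV ADV VERB VERB.
Checking each rule: R1 pass, R2 pass, R3 pass, R4 fail.
Only rule 4 fails.

4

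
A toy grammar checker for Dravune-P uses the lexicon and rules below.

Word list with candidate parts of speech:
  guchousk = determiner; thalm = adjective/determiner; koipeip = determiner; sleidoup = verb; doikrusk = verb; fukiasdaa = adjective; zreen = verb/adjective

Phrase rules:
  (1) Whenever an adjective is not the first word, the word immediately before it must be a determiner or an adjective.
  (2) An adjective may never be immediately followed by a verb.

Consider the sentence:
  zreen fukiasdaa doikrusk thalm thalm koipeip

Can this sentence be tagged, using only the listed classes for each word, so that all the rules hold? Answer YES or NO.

Candidates per position — 1:zreen {verb,adjective}; 2:fukiasdaa {adjective}; 3:doikrusk {verb}; 4:thalm {adjective,determiner}; 5:thalm {adjective,determiner}; 6:koipeip {determiner}.
Rule 2 cannot be satisfied by any choice of tags from the lexicon.
So there is no consistent tagging.

NO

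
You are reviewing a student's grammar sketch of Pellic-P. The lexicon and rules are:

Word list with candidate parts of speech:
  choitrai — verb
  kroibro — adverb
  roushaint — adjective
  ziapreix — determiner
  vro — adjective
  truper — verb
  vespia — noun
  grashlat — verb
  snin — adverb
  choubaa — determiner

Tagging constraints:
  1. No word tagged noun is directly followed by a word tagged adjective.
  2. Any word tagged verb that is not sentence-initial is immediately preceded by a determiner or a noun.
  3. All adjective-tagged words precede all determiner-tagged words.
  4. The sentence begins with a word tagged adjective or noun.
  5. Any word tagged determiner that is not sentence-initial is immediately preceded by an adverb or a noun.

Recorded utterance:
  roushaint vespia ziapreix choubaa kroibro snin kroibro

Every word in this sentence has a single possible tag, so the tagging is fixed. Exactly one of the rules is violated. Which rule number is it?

5

Fixed tagging: adjective noun determiner determiner adverb adverb adverb.
Applying the rules: R1 holds, R2 holds, R3 holds, R4 holds, R5 violated.
Only rule 5 fails.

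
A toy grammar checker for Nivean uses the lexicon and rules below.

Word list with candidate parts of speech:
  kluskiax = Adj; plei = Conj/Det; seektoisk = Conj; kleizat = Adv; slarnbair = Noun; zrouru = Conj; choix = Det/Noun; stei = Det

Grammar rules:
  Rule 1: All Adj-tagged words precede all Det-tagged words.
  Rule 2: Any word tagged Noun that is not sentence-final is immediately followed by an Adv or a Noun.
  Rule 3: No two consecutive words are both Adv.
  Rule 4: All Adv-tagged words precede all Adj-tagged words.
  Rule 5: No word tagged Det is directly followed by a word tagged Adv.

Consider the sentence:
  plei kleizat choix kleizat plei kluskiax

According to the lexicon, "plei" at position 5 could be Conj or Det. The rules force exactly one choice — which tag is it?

Candidates per position — 1:plei {Conj,Det}; 2:kleizat {Adv}; 3:choix {Det,Noun}; 4:kleizat {Adv}; 5:plei {Conj,Det}; 6:kluskiax {Adj}.
Position 1: Det is ruled out by rule 1; that leaves Conj.
Position 3: Det is ruled out by rule 1; that leaves Noun.
Position 5: Det is ruled out by rule 1; that leaves Conj.
That leaves exactly one tagging: Conj Adv Noun Adv Conj Adj.
Verifying each rule — rule 1 holds; rule 2 holds; rule 3 holds; rule 4 holds; rule 5 holds.

Conj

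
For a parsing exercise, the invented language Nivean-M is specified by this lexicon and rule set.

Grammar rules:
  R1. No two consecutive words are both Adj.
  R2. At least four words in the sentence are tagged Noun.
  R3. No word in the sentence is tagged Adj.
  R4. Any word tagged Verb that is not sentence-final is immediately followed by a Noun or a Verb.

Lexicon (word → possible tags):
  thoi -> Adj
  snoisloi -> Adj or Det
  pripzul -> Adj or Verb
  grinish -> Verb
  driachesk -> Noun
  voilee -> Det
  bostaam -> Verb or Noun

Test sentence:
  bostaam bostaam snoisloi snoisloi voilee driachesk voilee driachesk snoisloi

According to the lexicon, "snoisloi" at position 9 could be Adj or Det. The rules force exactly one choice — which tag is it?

Det

Candidates per position — 1:bostaam {Verb,Noun}; 2:bostaam {Verb,Noun}; 3:snoisloi {Adj,Det}; 4:snoisloi {Adj,Det}; 5:voilee {Det}; 6:driachesk {Noun}; 7:voilee {Det}; 8:driachesk {Noun}; 9:snoisloi {Adj,Det}.
Position 1: tagging it Verb would leave rule 2 unsatisfiable, so it must be Noun.
Position 2: tagging it Verb would leave rule 2 unsatisfiable, so it must be Noun.
Position 3: tagging it Adj would leave rule 3 unsatisfiable, so it must be Det.
Position 4: tagging it Adj would leave rule 3 unsatisfiable, so it must be Det.
Position 9: tagging it Adj would leave rule 3 unsatisfiable, so it must be Det.
The only consistent sequence is: Noun Noun Det Det Det Noun Det Noun Det.
Check: rule 1 ok; rule 2 ok; rule 3 ok; rule 4 ok.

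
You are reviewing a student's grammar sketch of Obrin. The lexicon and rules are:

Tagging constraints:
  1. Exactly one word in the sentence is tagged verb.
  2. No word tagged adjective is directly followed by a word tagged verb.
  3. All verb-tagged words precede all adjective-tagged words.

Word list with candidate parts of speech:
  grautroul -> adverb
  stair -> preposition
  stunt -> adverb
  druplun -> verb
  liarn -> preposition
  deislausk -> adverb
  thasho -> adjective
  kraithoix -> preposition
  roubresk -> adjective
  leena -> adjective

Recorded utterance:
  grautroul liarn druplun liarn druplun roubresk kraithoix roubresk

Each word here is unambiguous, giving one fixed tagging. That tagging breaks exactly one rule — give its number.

Fixed tagging: adverb preposition verb preposition verb adjective preposition adjective.
Rule check: R1 ✗, R2 ✓, R3 ✓.
Only rule 1 fails.

1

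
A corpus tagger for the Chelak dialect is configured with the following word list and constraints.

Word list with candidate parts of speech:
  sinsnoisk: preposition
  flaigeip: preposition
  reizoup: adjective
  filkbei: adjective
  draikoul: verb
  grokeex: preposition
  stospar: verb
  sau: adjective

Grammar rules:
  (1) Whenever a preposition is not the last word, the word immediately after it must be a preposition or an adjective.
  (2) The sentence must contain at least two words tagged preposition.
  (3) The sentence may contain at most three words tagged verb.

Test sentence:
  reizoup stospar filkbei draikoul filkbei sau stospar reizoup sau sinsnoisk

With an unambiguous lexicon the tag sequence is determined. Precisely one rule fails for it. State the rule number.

Fixed tagging: adjective verb adjective verb adjective adjective verb adjective adjective preposition.
Applying the rules: R1 pass, R2 fail, R3 pass.
Only rule 2 fails.

2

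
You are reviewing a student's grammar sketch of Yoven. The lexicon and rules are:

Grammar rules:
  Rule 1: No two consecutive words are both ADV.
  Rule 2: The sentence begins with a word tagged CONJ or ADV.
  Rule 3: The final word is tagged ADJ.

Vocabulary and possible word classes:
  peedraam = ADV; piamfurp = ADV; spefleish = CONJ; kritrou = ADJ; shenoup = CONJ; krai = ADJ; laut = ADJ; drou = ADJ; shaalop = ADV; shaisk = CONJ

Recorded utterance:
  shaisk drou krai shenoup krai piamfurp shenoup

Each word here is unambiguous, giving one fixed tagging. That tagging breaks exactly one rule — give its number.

3

Fixed tagging: CONJ ADJ ADJ CONJ ADJ ADV CONJ.
Checking each rule: R1 pass, R2 pass, R3 fail.
Only rule 3 fails.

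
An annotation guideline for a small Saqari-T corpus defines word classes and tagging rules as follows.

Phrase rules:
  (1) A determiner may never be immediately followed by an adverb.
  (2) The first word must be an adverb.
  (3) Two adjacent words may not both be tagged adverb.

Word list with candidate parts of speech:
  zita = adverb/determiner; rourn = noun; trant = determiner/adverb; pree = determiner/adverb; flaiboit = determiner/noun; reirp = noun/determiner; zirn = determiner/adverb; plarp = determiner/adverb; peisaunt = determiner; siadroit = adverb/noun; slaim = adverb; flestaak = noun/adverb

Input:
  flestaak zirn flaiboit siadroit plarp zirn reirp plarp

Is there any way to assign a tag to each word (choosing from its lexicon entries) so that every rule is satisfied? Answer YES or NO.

Candidates per position — 1:flestaak {noun,adverb}; 2:zirn {determiner,adverb}; 3:flaiboit {determiner,noun}; 4:siadroit {adverb,noun}; 5:plarp {determiner,adverb}; 6:zirn {determiner,adverb}; 7:reirp {noun,determiner}; 8:plarp {determiner,adverb}.
One satisfying assignment: adverb determiner determiner noun adverb determiner noun adverb.
Rule-by-rule: rule 1 ✓; rule 2 ✓; rule 3 ✓.

YES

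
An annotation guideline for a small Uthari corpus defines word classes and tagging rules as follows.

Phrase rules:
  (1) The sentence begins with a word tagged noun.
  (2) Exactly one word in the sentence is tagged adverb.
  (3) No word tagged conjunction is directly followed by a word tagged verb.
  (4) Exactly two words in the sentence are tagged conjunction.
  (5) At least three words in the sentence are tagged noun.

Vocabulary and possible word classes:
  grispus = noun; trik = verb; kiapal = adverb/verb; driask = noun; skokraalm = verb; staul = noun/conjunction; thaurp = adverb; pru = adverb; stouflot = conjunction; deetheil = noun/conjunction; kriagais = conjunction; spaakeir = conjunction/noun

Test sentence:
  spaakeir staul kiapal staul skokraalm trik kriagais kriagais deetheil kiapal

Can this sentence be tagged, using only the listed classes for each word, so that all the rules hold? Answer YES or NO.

Candidates per position — 1:spaakeir {conjunction,noun}; 2:staul {noun,conjunction}; 3:kiapal {adverb,verb}; 4:staul {noun,conjunction}; 5:skokraalm {verb}; 6:trik {verb}; 7:kriagais {conjunction}; 8:kriagais {conjunction}; 9:deetheil {noun,conjunction}; 10:kiapal {adverb,verb}.
One satisfying assignment: noun noun verb noun verb verb conjunction conjunction noun adverb.
Check: rule 1 ok; rule 2 ok; rule 3 ok; rule 4 ok; rule 5 ok.

YES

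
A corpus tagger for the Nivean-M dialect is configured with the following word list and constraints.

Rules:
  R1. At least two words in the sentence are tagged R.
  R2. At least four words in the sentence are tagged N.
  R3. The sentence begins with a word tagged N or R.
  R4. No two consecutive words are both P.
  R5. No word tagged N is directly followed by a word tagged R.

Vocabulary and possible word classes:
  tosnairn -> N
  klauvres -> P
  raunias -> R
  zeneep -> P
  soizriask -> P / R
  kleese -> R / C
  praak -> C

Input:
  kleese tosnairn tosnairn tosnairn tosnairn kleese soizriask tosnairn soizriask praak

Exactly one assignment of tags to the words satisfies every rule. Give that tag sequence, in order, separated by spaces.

Candidates per position — 1:kleese {R,C}; 2:tosnairn {N}; 3:tosnairn {N}; 4:tosnairn {N}; 5:tosnairn {N}; 6:kleese {R,C}; 7:soizriask {P,R}; 8:tosnairn {N}; 9:soizriask {P,R}; 10:praak {C}.
If word 1 were C, no tagging could satisfy rule 3; so word 1 is R.
If word 6 were R, no tagging could satisfy rule 5; so word 6 is C.
If word 9 were R, no tagging could satisfy rule 5; so word 9 is P.
If word 7 were P, no tagging could satisfy rule 1; so word 7 is R.
So the tagging must be: R N N N N C R N P C.
Checking: rule 1 holds; rule 2 holds; rule 3 holds; rule 4 holds; rule 5 holds.

R N N N N C R N P C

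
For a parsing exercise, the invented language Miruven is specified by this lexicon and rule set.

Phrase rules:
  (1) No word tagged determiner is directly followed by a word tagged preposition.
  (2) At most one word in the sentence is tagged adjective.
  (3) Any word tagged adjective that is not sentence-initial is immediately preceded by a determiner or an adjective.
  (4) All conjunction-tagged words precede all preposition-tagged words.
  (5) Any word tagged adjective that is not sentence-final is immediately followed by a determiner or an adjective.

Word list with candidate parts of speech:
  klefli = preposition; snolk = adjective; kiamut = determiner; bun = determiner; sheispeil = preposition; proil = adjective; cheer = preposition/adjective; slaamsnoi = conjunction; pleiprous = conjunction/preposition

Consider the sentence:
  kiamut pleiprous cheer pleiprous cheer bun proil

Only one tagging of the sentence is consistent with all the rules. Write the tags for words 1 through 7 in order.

determiner conjunction preposition preposition preposition determiner adjective

Candidates per position — 1:kiamut {determiner}; 2:pleiprous {conjunction,preposition}; 3:cheer {preposition,adjective}; 4:pleiprous {conjunction,preposition}; 5:cheer {preposition,adjective}; 6:bun {determiner}; 7:proil {adjective}.
Position 2: tagging it preposition would leave rule 1 unsatisfiable, so it must be conjunction.
Position 3: tagging it adjective would leave rule 2 unsatisfiable, so it must be preposition.
Position 4: tagging it conjunction would leave rule 4 unsatisfiable, so it must be preposition.
Position 5: tagging it adjective would leave rule 2 unsatisfiable, so it must be preposition.
The unique satisfying tagging is: determiner conjunction preposition preposition preposition determiner adjective.
Checking: rule 1 holds; rule 2 holds; rule 3 holds; rule 4 holds; rule 5 holds.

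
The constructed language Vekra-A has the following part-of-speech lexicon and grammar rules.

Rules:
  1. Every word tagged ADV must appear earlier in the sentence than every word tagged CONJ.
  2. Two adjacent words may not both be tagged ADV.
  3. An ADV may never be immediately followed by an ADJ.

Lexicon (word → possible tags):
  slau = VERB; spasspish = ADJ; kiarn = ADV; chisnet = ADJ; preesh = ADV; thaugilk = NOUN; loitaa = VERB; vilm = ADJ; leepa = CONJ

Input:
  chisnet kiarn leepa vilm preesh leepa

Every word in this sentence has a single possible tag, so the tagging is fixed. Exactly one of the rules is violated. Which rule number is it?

Fixed tagging: ADJ ADV CONJ ADJ ADV CONJ.
Rule check: R1 ✗, R2 ✓, R3 ✓.
Only rule 1 fails.

1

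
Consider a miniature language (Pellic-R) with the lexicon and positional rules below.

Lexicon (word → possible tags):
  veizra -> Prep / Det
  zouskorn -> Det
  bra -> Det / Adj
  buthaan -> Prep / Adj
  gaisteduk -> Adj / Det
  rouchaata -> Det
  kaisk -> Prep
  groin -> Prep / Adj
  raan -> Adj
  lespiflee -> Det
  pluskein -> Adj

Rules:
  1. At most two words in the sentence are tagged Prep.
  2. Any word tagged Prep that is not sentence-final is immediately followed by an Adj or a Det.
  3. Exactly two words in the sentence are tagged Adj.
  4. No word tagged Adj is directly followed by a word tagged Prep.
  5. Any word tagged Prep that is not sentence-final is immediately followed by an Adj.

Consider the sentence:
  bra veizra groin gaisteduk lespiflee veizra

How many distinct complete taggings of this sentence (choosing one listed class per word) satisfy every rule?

8

Candidates per position — 1:bra {Det,Adj}; 2:veizra {Prep,Det}; 3:groin {Prep,Adj}; 4:gaisteduk {Adj,Det}; 5:lespiflee {Det}; 6:veizra {Prep,Det}.
There are 32 candidate sequences in total.
Checking each against the rules leaves 8 sequences.
Count = 8.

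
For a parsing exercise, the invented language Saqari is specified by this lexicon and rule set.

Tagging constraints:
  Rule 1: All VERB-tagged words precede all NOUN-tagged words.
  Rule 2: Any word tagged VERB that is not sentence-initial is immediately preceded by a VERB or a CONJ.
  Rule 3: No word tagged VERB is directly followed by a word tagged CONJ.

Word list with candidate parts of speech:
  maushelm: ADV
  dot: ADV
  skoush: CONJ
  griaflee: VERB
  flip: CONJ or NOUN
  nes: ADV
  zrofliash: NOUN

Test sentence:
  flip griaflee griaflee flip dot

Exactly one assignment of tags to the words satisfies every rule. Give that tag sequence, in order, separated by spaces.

Candidates per position — 1:flip {CONJ,NOUN}; 2:griaflee {VERB}; 3:griaflee {VERB}; 4:flip {CONJ,NOUN}; 5:dot {ADV}.
Position 1: tagging it NOUN would leave rule 1 unsatisfiable, so it must be CONJ.
Position 4: tagging it CONJ would leave rule 3 unsatisfiable, so it must be NOUN.
The unique satisfying tagging is: CONJ VERB VERB NOUN ADV.
Rule-by-rule: rule 1 holds; rule 2 holds; rule 3 holds.

CONJ VERB VERB NOUN ADV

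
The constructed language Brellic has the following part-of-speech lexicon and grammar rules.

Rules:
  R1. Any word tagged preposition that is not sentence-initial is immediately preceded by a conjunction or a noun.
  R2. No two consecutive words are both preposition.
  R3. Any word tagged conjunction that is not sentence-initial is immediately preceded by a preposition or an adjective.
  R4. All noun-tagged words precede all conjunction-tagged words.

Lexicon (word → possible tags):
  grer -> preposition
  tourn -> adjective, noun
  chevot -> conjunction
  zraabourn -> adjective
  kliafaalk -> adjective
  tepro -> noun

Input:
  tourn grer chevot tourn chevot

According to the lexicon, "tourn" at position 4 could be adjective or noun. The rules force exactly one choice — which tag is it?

adjective

Candidates per position — 1:tourn {adjective,noun}; 2:grer {preposition}; 3:chevot {conjunction}; 4:tourn {adjective,noun}; 5:chevot {conjunction}.
If word 1 were adjective, no tagging could satisfy rule 1; so word 1 is noun.
If word 4 were noun, no tagging could satisfy rule 3; so word 4 is adjective.
So the tagging must be: noun preposition conjunction adjective conjunction.
Check: rule 1 ok; rule 2 ok; rule 3 ok; rule 4 ok.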